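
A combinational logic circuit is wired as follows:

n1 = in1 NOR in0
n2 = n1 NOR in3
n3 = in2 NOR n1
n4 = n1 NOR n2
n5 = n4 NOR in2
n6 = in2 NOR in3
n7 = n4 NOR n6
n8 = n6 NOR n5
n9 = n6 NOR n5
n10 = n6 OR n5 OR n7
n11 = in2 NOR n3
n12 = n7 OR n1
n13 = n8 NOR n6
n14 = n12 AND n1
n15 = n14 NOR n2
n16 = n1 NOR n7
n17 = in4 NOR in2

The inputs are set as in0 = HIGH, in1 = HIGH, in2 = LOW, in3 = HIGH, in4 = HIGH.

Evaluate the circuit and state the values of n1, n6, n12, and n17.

n1 = in1 NOR in0 = HIGH NOR HIGH = LOW
n2 = n1 NOR in3 = LOW NOR HIGH = LOW
n4 = n1 NOR n2 = LOW NOR LOW = HIGH
n6 = in2 NOR in3 = LOW NOR HIGH = LOW
n7 = n4 NOR n6 = HIGH NOR LOW = LOW
n12 = n7 OR n1 = LOW OR LOW = LOW
n17 = in4 NOR in2 = HIGH NOR LOW = LOW

n1 = LOW; n6 = LOW; n12 = LOW; n17 = LOW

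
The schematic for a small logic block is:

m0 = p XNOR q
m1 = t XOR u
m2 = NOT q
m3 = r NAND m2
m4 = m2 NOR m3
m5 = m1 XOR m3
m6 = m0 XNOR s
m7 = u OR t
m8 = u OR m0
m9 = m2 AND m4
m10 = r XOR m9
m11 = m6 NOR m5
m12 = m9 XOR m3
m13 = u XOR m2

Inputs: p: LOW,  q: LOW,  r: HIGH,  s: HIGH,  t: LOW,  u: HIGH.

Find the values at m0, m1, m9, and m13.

m0 = HIGH  m1 = HIGH  m9 = LOW  m13 = LOW

m0 = p XNOR q = LOW XNOR LOW = HIGH
m1 = t XOR u = LOW XOR HIGH = HIGH
m2 = NOT q = NOT LOW = HIGH
m3 = r NAND m2 = HIGH NAND HIGH = LOW
m4 = m2 NOR m3 = HIGH NOR LOW = LOW
m9 = m2 AND m4 = HIGH AND LOW = LOW
m13 = u XOR m2 = HIGH XOR HIGH = LOW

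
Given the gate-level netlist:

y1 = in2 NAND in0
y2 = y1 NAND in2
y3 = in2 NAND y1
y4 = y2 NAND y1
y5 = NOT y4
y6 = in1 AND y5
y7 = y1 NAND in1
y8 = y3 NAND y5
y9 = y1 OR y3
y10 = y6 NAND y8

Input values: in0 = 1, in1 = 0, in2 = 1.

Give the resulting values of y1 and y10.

y1 = 0; y10 = 1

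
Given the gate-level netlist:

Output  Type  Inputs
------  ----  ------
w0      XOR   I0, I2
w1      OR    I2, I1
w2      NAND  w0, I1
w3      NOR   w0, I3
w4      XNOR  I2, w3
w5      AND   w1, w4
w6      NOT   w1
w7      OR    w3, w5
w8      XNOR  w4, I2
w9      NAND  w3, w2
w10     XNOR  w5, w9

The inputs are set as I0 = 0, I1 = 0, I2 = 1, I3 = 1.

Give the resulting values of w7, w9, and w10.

w7 = 0, w9 = 1, w10 = 0

w0 = I0 XOR I2 = 0 XOR 1 = 1
w1 = I2 OR I1 = 1 OR 0 = 1
w2 = w0 NAND I1 = 1 NAND 0 = 1
w3 = w0 NOR I3 = 1 NOR 1 = 0
w4 = I2 XNOR w3 = 1 XNOR 0 = 0
w5 = w1 AND w4 = 1 AND 0 = 0
w7 = w3 OR w5 = 0 OR 0 = 0
w9 = w3 NAND w2 = 0 NAND 1 = 1
w10 = w5 XNOR w9 = 0 XNOR 1 = 0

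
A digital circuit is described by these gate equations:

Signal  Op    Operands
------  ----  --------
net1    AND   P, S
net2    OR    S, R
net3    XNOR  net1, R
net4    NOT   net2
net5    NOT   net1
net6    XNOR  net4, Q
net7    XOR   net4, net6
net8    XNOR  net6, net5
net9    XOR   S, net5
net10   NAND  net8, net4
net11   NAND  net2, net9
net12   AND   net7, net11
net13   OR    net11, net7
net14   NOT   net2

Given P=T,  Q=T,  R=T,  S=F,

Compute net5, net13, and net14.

net5 = T, net13 = F, net14 = F

net1 = P AND S = T AND F = F
net2 = S OR R = F OR T = T
net4 = NOT net2 = NOT T = F
net5 = NOT net1 = NOT F = T
net6 = net4 XNOR Q = F XNOR T = F
net7 = net4 XOR net6 = F XOR F = F
net9 = S XOR net5 = F XOR T = T
net11 = net2 NAND net9 = T NAND T = F
net13 = net11 OR net7 = F OR F = F
net14 = NOT net2 = NOT T = F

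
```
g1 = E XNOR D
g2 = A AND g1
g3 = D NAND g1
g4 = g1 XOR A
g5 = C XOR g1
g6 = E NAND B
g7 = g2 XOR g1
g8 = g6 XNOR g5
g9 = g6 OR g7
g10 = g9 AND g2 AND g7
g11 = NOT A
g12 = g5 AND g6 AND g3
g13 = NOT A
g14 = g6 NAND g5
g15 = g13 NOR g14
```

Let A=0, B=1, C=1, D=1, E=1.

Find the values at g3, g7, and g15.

g1 = E XNOR D = 1 XNOR 1 = 1
g2 = A AND g1 = 0 AND 1 = 0
g3 = D NAND g1 = 1 NAND 1 = 0
g5 = C XOR g1 = 1 XOR 1 = 0
g6 = E NAND B = 1 NAND 1 = 0
g7 = g2 XOR g1 = 0 XOR 1 = 1
g13 = NOT A = NOT 0 = 1
g14 = g6 NAND g5 = 0 NAND 0 = 1
g15 = g13 NOR g14 = 1 NOR 1 = 0

g3 = 0, g7 = 1, g15 = 0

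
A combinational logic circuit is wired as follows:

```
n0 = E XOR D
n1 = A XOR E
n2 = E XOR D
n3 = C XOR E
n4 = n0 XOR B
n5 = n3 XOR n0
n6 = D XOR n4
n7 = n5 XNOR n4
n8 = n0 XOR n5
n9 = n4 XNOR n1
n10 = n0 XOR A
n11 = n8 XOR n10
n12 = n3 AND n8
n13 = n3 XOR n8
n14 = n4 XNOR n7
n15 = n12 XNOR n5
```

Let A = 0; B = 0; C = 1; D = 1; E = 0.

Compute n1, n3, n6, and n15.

n0 = E XOR D = 0 XOR 1 = 1
n1 = A XOR E = 0 XOR 0 = 0
n3 = C XOR E = 1 XOR 0 = 1
n4 = n0 XOR B = 1 XOR 0 = 1
n5 = n3 XOR n0 = 1 XOR 1 = 0
n6 = D XOR n4 = 1 XOR 1 = 0
n8 = n0 XOR n5 = 1 XOR 0 = 1
n12 = n3 AND n8 = 1 AND 1 = 1
n15 = n12 XNOR n5 = 1 XNOR 0 = 0

n1 = 0; n3 = 1; n6 = 0; n15 = 0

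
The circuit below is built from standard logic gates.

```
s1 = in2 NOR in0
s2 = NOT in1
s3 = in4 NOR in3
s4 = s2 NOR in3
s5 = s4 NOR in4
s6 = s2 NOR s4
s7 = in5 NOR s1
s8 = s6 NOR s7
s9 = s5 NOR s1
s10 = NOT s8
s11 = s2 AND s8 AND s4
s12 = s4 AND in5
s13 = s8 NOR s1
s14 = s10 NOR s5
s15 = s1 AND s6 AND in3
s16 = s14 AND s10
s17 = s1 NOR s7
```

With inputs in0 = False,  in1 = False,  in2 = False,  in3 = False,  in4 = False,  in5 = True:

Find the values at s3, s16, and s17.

s3 = True, s16 = False, s17 = False

s1 = in2 NOR in0 = False NOR False = True
s2 = NOT in1 = NOT False = True
s3 = in4 NOR in3 = False NOR False = True
s4 = s2 NOR in3 = True NOR False = False
s5 = s4 NOR in4 = False NOR False = True
s6 = s2 NOR s4 = True NOR False = False
s7 = in5 NOR s1 = True NOR True = False
s8 = s6 NOR s7 = False NOR False = True
s10 = NOT s8 = NOT True = False
s14 = s10 NOR s5 = False NOR True = False
s16 = s14 AND s10 = False AND False = False
s17 = s1 NOR s7 = True NOR False = False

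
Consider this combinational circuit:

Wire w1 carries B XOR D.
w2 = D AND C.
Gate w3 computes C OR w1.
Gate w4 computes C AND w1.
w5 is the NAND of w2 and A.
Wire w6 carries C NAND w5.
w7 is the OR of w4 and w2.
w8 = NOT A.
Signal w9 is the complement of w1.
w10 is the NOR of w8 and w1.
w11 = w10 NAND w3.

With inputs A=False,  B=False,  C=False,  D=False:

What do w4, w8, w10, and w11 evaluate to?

w4 = False, w8 = True, w10 = False, w11 = True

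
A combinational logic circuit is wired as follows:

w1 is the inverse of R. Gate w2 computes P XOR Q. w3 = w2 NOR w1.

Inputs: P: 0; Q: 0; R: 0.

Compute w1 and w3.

w1 = 1  w3 = 0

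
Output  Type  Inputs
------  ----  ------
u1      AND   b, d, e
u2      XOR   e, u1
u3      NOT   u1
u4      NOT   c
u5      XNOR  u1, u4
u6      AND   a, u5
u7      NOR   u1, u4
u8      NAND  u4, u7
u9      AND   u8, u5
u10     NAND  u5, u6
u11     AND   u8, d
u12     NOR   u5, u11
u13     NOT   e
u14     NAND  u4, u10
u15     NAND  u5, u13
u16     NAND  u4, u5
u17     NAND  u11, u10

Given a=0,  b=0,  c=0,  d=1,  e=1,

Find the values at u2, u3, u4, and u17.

u2 = 1, u3 = 1, u4 = 1, u17 = 0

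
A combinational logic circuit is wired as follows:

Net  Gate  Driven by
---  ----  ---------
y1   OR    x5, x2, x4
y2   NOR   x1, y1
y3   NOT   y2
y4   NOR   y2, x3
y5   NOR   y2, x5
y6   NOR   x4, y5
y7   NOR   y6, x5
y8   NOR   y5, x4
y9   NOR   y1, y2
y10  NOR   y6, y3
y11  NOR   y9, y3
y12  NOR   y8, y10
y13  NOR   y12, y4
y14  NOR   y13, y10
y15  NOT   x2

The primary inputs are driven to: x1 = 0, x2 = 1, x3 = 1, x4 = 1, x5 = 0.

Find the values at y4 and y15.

y1 = x5 OR x2 OR x4 = 0 OR 1 OR 1 = 1
y2 = x1 NOR y1 = 0 NOR 1 = 0
y4 = y2 NOR x3 = 0 NOR 1 = 0
y15 = NOT x2 = NOT 1 = 0

y4 = 0, y15 = 0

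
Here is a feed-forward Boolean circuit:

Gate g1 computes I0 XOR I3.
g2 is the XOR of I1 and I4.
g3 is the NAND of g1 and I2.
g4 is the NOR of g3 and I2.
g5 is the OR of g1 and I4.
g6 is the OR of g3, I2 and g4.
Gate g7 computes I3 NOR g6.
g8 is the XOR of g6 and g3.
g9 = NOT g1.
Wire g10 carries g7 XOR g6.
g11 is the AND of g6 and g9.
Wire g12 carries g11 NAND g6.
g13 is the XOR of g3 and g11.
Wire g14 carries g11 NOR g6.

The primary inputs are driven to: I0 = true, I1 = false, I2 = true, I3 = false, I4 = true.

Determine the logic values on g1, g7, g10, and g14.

g1 = true  g7 = false  g10 = true  g14 = false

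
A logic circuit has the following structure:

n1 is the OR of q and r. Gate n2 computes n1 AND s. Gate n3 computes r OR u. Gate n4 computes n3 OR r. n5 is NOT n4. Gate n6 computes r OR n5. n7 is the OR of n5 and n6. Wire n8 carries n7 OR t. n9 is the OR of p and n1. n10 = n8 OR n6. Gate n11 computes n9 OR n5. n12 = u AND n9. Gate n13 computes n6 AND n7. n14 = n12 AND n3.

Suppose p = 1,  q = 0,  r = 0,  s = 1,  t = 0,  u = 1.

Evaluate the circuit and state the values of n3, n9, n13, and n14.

n3 = 1, n9 = 1, n13 = 0, n14 = 1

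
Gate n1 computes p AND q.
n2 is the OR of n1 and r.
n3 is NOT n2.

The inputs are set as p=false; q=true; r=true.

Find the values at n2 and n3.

n1 = p AND q = false AND true = false
n2 = n1 OR r = false OR true = true
n3 = NOT n2 = NOT true = false

n2 = true  n3 = false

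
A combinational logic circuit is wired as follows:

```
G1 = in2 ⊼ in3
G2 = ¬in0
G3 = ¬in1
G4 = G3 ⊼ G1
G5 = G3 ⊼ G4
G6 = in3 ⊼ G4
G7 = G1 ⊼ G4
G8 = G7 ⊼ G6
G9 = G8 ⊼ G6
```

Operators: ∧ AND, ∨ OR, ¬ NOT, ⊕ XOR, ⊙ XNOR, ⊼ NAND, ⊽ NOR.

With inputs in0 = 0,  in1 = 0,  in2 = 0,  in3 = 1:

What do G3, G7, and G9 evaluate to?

G1 = in2 NAND in3 = 0 NAND 1 = 1
G3 = NOT in1 = NOT 0 = 1
G4 = G3 NAND G1 = 1 NAND 1 = 0
G6 = in3 NAND G4 = 1 NAND 0 = 1
G7 = G1 NAND G4 = 1 NAND 0 = 1
G8 = G7 NAND G6 = 1 NAND 1 = 0
G9 = G8 NAND G6 = 0 NAND 1 = 1

G3 = 1, G7 = 1, G9 = 1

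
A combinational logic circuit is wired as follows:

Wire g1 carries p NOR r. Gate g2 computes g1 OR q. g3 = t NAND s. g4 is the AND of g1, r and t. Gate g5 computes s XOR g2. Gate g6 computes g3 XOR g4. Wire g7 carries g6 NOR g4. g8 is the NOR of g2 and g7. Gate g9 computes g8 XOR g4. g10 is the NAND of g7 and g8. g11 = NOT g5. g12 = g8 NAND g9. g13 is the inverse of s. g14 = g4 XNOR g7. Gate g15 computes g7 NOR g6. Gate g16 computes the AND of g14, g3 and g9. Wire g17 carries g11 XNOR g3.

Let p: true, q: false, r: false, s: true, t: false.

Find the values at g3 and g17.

g1 = p NOR r = true NOR false = false
g2 = g1 OR q = false OR false = false
g3 = t NAND s = false NAND true = true
g5 = s XOR g2 = true XOR false = true
g11 = NOT g5 = NOT true = false
g17 = g11 XNOR g3 = false XNOR true = false

g3 = true, g17 = false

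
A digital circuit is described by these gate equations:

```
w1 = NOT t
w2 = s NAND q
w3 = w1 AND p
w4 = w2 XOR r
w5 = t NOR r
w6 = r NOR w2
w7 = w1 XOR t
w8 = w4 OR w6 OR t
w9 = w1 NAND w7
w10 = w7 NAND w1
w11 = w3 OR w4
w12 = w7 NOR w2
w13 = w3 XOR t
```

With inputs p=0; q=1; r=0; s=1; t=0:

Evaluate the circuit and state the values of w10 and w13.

w10 = 0, w13 = 0

w1 = NOT t = NOT 0 = 1
w3 = w1 AND p = 1 AND 0 = 0
w7 = w1 XOR t = 1 XOR 0 = 1
w10 = w7 NAND w1 = 1 NAND 1 = 0
w13 = w3 XOR t = 0 XOR 0 = 0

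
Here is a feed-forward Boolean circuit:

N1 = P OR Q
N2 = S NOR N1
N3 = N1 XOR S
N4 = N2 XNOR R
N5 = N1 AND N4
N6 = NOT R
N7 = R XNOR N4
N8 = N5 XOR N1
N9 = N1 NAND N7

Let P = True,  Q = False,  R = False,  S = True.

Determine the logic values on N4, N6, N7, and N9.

N4 = True  N6 = True  N7 = False  N9 = True

N1 = P OR Q = True OR False = True
N2 = S NOR N1 = True NOR True = False
N4 = N2 XNOR R = False XNOR False = True
N6 = NOT R = NOT False = True
N7 = R XNOR N4 = False XNOR True = False
N9 = N1 NAND N7 = True NAND False = True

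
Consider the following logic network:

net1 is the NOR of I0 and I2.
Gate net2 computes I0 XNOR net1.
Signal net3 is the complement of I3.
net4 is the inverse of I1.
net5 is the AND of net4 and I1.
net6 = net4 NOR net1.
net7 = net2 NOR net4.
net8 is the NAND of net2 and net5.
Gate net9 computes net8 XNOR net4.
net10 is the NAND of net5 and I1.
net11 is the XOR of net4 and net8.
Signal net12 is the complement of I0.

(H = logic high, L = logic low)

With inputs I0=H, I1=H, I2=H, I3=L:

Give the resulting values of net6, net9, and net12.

net6 = H, net9 = L, net12 = L

net1 = I0 NOR I2 = H NOR H = L
net2 = I0 XNOR net1 = H XNOR L = L
net4 = NOT I1 = NOT H = L
net5 = net4 AND I1 = L AND H = L
net6 = net4 NOR net1 = L NOR L = H
net8 = net2 NAND net5 = L NAND L = H
net9 = net8 XNOR net4 = H XNOR L = L
net12 = NOT I0 = NOT H = L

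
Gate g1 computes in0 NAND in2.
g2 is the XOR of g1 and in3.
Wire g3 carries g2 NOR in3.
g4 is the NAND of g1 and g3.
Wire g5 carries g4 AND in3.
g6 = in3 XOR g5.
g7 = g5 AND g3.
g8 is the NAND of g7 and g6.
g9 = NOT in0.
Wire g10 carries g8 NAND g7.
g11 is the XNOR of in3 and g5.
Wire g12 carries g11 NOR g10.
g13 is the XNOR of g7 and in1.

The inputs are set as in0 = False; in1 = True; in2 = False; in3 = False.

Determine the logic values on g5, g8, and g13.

g5 = False, g8 = True, g13 = False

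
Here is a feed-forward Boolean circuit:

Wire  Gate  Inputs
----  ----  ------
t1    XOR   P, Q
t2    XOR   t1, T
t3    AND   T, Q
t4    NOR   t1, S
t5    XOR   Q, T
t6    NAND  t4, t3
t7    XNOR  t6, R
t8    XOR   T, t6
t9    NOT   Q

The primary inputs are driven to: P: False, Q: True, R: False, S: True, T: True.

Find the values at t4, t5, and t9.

t4 = False, t5 = False, t9 = False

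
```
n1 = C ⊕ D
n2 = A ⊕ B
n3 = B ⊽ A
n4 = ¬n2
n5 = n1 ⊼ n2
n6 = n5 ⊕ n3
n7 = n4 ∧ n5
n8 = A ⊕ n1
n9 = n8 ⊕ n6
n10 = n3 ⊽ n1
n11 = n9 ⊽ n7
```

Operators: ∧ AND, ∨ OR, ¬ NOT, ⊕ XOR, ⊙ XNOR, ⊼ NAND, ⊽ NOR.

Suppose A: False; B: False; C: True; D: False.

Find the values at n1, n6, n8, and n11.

n1 = True  n6 = False  n8 = True  n11 = False

n1 = C XOR D = True XOR False = True
n2 = A XOR B = False XOR False = False
n3 = B NOR A = False NOR False = True
n4 = NOT n2 = NOT False = True
n5 = n1 NAND n2 = True NAND False = True
n6 = n5 XOR n3 = True XOR True = False
n7 = n4 AND n5 = True AND True = True
n8 = A XOR n1 = False XOR True = True
n9 = n8 XOR n6 = True XOR False = True
n11 = n9 NOR n7 = True NOR True = False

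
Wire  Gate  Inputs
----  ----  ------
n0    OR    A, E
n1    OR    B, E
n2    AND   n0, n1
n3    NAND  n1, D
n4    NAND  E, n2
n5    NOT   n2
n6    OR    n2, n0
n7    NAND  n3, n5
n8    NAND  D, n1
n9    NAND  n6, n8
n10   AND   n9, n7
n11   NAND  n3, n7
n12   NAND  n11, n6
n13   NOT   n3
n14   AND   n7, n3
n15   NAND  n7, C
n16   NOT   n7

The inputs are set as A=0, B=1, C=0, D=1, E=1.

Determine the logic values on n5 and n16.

n5 = 0, n16 = 0

n0 = A OR E = 0 OR 1 = 1
n1 = B OR E = 1 OR 1 = 1
n2 = n0 AND n1 = 1 AND 1 = 1
n3 = n1 NAND D = 1 NAND 1 = 0
n5 = NOT n2 = NOT 1 = 0
n7 = n3 NAND n5 = 0 NAND 0 = 1
n16 = NOT n7 = NOT 1 = 0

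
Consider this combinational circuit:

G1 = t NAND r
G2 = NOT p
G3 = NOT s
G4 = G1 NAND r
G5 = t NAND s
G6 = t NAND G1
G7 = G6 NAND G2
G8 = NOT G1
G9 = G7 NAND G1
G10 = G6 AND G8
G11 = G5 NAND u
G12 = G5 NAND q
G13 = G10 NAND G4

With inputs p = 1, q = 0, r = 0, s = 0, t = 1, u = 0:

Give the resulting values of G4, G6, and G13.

G1 = t NAND r = 1 NAND 0 = 1
G4 = G1 NAND r = 1 NAND 0 = 1
G6 = t NAND G1 = 1 NAND 1 = 0
G8 = NOT G1 = NOT 1 = 0
G10 = G6 AND G8 = 0 AND 0 = 0
G13 = G10 NAND G4 = 0 NAND 1 = 1

G4 = 1; G6 = 0; G13 = 1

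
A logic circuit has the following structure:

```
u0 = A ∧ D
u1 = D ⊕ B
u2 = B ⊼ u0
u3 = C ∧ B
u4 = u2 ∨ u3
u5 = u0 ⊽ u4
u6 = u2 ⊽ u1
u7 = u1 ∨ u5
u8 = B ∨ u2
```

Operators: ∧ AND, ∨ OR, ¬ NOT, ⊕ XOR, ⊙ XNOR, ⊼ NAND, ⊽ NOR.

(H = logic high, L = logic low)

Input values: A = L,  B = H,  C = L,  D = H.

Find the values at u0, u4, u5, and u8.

u0 = A AND D = L AND H = L
u2 = B NAND u0 = H NAND L = H
u3 = C AND B = L AND H = L
u4 = u2 OR u3 = H OR L = H
u5 = u0 NOR u4 = L NOR H = L
u8 = B OR u2 = H OR H = H

u0 = L; u4 = H; u5 = L; u8 = H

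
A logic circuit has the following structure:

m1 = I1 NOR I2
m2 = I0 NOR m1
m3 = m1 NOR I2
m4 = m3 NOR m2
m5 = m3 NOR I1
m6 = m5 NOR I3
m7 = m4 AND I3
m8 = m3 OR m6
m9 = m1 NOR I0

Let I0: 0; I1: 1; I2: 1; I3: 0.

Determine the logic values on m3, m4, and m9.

m3 = 0, m4 = 0, m9 = 1

m1 = I1 NOR I2 = 1 NOR 1 = 0
m2 = I0 NOR m1 = 0 NOR 0 = 1
m3 = m1 NOR I2 = 0 NOR 1 = 0
m4 = m3 NOR m2 = 0 NOR 1 = 0
m9 = m1 NOR I0 = 0 NOR 0 = 1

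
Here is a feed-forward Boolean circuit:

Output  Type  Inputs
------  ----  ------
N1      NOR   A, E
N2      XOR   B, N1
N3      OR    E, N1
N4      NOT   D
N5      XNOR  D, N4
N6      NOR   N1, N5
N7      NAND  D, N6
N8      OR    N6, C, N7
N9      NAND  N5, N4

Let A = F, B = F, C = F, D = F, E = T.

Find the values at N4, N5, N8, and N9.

N1 = A NOR E = F NOR T = F
N4 = NOT D = NOT F = T
N5 = D XNOR N4 = F XNOR T = F
N6 = N1 NOR N5 = F NOR F = T
N7 = D NAND N6 = F NAND T = T
N8 = N6 OR C OR N7 = T OR F OR T = T
N9 = N5 NAND N4 = F NAND T = T

N4 = T, N5 = F, N8 = T, N9 = T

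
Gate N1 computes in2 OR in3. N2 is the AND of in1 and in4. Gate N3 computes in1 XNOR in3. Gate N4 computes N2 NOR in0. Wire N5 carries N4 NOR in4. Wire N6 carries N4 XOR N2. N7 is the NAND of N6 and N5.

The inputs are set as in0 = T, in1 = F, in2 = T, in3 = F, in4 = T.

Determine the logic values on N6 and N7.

N2 = in1 AND in4 = F AND T = F
N4 = N2 NOR in0 = F NOR T = F
N5 = N4 NOR in4 = F NOR T = F
N6 = N4 XOR N2 = F XOR F = F
N7 = N6 NAND N5 = F NAND F = T

N6 = F, N7 = T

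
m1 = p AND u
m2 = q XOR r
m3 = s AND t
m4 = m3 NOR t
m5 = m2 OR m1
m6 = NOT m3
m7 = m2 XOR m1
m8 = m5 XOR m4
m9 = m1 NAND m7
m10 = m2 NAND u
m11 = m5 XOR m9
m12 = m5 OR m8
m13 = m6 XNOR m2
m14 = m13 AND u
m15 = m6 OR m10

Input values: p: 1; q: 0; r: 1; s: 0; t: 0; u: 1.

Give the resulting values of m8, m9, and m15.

m8 = 0, m9 = 1, m15 = 1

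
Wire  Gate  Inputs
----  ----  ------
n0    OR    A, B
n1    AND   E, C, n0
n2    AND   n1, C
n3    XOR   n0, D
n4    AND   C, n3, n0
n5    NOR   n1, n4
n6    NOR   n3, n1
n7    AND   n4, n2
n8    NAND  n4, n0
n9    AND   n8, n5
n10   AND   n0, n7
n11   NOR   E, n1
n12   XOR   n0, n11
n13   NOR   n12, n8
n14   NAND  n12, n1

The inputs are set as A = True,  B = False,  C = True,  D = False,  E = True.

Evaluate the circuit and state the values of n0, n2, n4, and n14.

n0 = True  n2 = True  n4 = True  n14 = False

n0 = A OR B = True OR False = True
n1 = E AND C AND n0 = True AND True AND True = True
n2 = n1 AND C = True AND True = True
n3 = n0 XOR D = True XOR False = True
n4 = C AND n3 AND n0 = True AND True AND True = True
n11 = E NOR n1 = True NOR True = False
n12 = n0 XOR n11 = True XOR False = True
n14 = n12 NAND n1 = True NAND True = False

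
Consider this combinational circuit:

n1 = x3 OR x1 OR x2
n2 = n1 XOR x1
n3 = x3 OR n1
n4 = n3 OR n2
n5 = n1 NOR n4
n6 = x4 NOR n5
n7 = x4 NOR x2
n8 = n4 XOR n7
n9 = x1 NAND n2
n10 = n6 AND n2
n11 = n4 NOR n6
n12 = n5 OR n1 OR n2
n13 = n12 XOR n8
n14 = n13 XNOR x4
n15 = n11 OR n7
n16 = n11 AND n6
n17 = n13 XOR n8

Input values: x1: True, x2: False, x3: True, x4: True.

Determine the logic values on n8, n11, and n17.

n1 = x3 OR x1 OR x2 = True OR True OR False = True
n2 = n1 XOR x1 = True XOR True = False
n3 = x3 OR n1 = True OR True = True
n4 = n3 OR n2 = True OR False = True
n5 = n1 NOR n4 = True NOR True = False
n6 = x4 NOR n5 = True NOR False = False
n7 = x4 NOR x2 = True NOR False = False
n8 = n4 XOR n7 = True XOR False = True
n11 = n4 NOR n6 = True NOR False = False
n12 = n5 OR n1 OR n2 = False OR True OR False = True
n13 = n12 XOR n8 = True XOR True = False
n17 = n13 XOR n8 = False XOR True = True

n8 = True  n11 = False  n17 = True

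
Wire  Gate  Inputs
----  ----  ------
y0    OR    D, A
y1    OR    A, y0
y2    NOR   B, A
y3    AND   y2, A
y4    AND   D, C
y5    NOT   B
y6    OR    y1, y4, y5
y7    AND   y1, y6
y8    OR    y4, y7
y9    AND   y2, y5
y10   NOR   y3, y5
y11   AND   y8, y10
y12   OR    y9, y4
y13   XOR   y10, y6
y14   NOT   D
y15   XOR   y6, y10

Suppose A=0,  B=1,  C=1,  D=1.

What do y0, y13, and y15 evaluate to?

y0 = 1, y13 = 0, y15 = 0

y0 = D OR A = 1 OR 0 = 1
y1 = A OR y0 = 0 OR 1 = 1
y2 = B NOR A = 1 NOR 0 = 0
y3 = y2 AND A = 0 AND 0 = 0
y4 = D AND C = 1 AND 1 = 1
y5 = NOT B = NOT 1 = 0
y6 = y1 OR y4 OR y5 = 1 OR 1 OR 0 = 1
y10 = y3 NOR y5 = 0 NOR 0 = 1
y13 = y10 XOR y6 = 1 XOR 1 = 0
y15 = y6 XOR y10 = 1 XOR 1 = 0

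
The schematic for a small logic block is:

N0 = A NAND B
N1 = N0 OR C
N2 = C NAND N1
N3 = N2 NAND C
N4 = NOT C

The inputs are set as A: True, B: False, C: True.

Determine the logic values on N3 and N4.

N3 = True, N4 = False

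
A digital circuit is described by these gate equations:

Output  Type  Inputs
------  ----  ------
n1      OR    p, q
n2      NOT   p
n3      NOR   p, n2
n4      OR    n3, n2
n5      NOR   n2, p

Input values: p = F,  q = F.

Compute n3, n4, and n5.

n2 = NOT p = NOT F = T
n3 = p NOR n2 = F NOR T = F
n4 = n3 OR n2 = F OR T = T
n5 = n2 NOR p = T NOR F = F

n3 = F; n4 = T; n5 = F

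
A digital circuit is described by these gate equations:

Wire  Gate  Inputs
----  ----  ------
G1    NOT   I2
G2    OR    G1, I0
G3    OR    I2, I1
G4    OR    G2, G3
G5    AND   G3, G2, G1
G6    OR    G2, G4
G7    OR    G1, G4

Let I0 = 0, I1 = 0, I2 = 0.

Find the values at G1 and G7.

G1 = 1; G7 = 1

G1 = NOT I2 = NOT 0 = 1
G2 = G1 OR I0 = 1 OR 0 = 1
G3 = I2 OR I1 = 0 OR 0 = 0
G4 = G2 OR G3 = 1 OR 0 = 1
G7 = G1 OR G4 = 1 OR 1 = 1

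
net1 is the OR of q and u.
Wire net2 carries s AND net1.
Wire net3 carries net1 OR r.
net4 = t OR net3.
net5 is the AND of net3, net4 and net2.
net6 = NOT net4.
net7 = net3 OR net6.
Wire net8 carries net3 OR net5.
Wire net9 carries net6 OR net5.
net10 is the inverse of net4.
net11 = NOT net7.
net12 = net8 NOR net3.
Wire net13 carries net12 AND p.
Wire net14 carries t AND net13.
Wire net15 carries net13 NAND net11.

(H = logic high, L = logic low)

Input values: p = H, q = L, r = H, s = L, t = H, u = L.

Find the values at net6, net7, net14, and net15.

net6 = L  net7 = H  net14 = L  net15 = H

net1 = q OR u = L OR L = L
net2 = s AND net1 = L AND L = L
net3 = net1 OR r = L OR H = H
net4 = t OR net3 = H OR H = H
net5 = net3 AND net4 AND net2 = H AND H AND L = L
net6 = NOT net4 = NOT H = L
net7 = net3 OR net6 = H OR L = H
net8 = net3 OR net5 = H OR L = H
net11 = NOT net7 = NOT H = L
net12 = net8 NOR net3 = H NOR H = L
net13 = net12 AND p = L AND H = L
net14 = t AND net13 = H AND L = L
net15 = net13 NAND net11 = L NAND L = H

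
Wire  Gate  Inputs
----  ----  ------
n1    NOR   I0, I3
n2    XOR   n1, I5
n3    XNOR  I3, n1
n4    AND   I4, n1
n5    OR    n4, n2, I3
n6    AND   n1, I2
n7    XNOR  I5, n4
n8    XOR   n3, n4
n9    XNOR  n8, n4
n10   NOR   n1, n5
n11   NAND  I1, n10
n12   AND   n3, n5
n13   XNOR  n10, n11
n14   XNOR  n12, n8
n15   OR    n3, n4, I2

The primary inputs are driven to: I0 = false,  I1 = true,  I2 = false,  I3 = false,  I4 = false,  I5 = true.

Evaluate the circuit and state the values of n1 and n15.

n1 = true, n15 = false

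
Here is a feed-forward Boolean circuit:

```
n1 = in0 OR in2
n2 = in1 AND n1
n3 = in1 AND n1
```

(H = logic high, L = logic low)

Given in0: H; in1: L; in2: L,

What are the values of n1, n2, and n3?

n1 = in0 OR in2 = H OR L = H
n2 = in1 AND n1 = L AND H = L
n3 = in1 AND n1 = L AND H = L

n1 = H; n2 = L; n3 = L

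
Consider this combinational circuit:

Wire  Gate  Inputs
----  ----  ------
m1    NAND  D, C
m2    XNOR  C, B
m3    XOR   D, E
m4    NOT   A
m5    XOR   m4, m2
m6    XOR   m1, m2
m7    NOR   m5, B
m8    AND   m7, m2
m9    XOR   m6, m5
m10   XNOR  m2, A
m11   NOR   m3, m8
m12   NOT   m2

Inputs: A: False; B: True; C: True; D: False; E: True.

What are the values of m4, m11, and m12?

m4 = True; m11 = False; m12 = False

m2 = C XNOR B = True XNOR True = True
m3 = D XOR E = False XOR True = True
m4 = NOT A = NOT False = True
m5 = m4 XOR m2 = True XOR True = False
m7 = m5 NOR B = False NOR True = False
m8 = m7 AND m2 = False AND True = False
m11 = m3 NOR m8 = True NOR False = False
m12 = NOT m2 = NOT True = False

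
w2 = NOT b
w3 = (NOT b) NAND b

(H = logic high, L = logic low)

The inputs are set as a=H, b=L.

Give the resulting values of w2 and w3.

w2 = H, w3 = H

w2 = NOT L = H
w3 = (NOT L) NAND L = H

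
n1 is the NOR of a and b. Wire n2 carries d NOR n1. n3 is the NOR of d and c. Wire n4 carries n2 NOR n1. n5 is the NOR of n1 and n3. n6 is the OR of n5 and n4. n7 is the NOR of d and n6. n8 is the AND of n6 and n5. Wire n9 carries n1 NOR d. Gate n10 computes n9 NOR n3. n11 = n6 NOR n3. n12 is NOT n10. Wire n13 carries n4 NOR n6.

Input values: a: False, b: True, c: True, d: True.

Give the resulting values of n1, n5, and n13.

n1 = a NOR b = False NOR True = False
n2 = d NOR n1 = True NOR False = False
n3 = d NOR c = True NOR True = False
n4 = n2 NOR n1 = False NOR False = True
n5 = n1 NOR n3 = False NOR False = True
n6 = n5 OR n4 = True OR True = True
n13 = n4 NOR n6 = True NOR True = False

n1 = False; n5 = True; n13 = False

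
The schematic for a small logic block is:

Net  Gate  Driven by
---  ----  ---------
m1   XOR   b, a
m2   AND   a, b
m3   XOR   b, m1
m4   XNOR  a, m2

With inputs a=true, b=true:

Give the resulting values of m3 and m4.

m3 = true; m4 = true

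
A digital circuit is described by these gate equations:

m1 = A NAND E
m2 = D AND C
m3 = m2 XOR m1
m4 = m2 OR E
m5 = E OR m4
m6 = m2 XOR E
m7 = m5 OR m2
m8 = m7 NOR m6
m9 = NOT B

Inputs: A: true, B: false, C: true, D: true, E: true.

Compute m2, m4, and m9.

m2 = true, m4 = true, m9 = true

m2 = D AND C = true AND true = true
m4 = m2 OR E = true OR true = true
m9 = NOT B = NOT false = true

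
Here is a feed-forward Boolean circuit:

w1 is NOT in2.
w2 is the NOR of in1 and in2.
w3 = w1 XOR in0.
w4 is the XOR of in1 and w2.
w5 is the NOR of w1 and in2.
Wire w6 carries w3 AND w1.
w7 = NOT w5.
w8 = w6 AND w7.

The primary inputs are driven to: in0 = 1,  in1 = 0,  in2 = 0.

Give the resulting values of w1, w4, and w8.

w1 = NOT in2 = NOT 0 = 1
w2 = in1 NOR in2 = 0 NOR 0 = 1
w3 = w1 XOR in0 = 1 XOR 1 = 0
w4 = in1 XOR w2 = 0 XOR 1 = 1
w5 = w1 NOR in2 = 1 NOR 0 = 0
w6 = w3 AND w1 = 0 AND 1 = 0
w7 = NOT w5 = NOT 0 = 1
w8 = w6 AND w7 = 0 AND 1 = 0

w1 = 1  w4 = 1  w8 = 0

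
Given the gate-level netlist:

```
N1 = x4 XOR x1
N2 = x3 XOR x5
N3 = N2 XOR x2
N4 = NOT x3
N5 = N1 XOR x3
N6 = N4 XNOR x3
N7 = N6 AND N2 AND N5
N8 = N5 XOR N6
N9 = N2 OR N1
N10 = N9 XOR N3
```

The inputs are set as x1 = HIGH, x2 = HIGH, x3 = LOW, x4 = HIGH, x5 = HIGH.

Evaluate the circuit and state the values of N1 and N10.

N1 = LOW, N10 = HIGH

N1 = x4 XOR x1 = HIGH XOR HIGH = LOW
N2 = x3 XOR x5 = LOW XOR HIGH = HIGH
N3 = N2 XOR x2 = HIGH XOR HIGH = LOW
N9 = N2 OR N1 = HIGH OR LOW = HIGH
N10 = N9 XOR N3 = HIGH XOR LOW = HIGH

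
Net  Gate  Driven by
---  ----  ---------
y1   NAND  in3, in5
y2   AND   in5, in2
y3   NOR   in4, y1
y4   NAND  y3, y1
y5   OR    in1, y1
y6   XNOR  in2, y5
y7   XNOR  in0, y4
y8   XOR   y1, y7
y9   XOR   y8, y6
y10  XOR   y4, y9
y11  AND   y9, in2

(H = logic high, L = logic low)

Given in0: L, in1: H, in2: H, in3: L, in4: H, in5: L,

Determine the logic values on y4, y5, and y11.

y1 = in3 NAND in5 = L NAND L = H
y3 = in4 NOR y1 = H NOR H = L
y4 = y3 NAND y1 = L NAND H = H
y5 = in1 OR y1 = H OR H = H
y6 = in2 XNOR y5 = H XNOR H = H
y7 = in0 XNOR y4 = L XNOR H = L
y8 = y1 XOR y7 = H XOR L = H
y9 = y8 XOR y6 = H XOR H = L
y11 = y9 AND in2 = L AND H = L

y4 = H  y5 = H  y11 = L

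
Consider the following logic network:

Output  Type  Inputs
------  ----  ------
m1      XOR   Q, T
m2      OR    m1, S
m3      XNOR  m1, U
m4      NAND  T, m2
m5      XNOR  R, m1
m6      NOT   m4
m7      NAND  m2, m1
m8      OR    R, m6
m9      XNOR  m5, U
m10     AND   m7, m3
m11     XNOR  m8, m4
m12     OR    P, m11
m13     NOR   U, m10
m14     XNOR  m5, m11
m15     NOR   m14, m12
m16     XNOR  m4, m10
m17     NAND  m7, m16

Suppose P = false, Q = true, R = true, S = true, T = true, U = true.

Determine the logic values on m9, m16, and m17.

m1 = Q XOR T = true XOR true = false
m2 = m1 OR S = false OR true = true
m3 = m1 XNOR U = false XNOR true = false
m4 = T NAND m2 = true NAND true = false
m5 = R XNOR m1 = true XNOR false = false
m7 = m2 NAND m1 = true NAND false = true
m9 = m5 XNOR U = false XNOR true = false
m10 = m7 AND m3 = true AND false = false
m16 = m4 XNOR m10 = false XNOR false = true
m17 = m7 NAND m16 = true NAND true = false

m9 = false; m16 = true; m17 = false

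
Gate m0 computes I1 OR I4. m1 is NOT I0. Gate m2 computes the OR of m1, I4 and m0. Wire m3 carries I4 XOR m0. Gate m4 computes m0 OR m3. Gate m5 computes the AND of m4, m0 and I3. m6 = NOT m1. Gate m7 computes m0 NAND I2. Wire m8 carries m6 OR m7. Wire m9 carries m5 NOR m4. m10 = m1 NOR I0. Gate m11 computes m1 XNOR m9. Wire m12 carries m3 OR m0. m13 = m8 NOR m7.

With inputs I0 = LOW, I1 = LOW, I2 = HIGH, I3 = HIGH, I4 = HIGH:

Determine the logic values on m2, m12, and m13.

m0 = I1 OR I4 = LOW OR HIGH = HIGH
m1 = NOT I0 = NOT LOW = HIGH
m2 = m1 OR I4 OR m0 = HIGH OR HIGH OR HIGH = HIGH
m3 = I4 XOR m0 = HIGH XOR HIGH = LOW
m6 = NOT m1 = NOT HIGH = LOW
m7 = m0 NAND I2 = HIGH NAND HIGH = LOW
m8 = m6 OR m7 = LOW OR LOW = LOW
m12 = m3 OR m0 = LOW OR HIGH = HIGH
m13 = m8 NOR m7 = LOW NOR LOW = HIGH

m2 = HIGH, m12 = HIGH, m13 = HIGH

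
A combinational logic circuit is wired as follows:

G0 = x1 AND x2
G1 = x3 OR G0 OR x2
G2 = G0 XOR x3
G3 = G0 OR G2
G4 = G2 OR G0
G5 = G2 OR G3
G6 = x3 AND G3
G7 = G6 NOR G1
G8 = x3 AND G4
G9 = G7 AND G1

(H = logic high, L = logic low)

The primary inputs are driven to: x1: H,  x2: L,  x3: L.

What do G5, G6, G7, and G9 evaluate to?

G0 = x1 AND x2 = H AND L = L
G1 = x3 OR G0 OR x2 = L OR L OR L = L
G2 = G0 XOR x3 = L XOR L = L
G3 = G0 OR G2 = L OR L = L
G5 = G2 OR G3 = L OR L = L
G6 = x3 AND G3 = L AND L = L
G7 = G6 NOR G1 = L NOR L = H
G9 = G7 AND G1 = H AND L = L

G5 = L, G6 = L, G7 = H, G9 = L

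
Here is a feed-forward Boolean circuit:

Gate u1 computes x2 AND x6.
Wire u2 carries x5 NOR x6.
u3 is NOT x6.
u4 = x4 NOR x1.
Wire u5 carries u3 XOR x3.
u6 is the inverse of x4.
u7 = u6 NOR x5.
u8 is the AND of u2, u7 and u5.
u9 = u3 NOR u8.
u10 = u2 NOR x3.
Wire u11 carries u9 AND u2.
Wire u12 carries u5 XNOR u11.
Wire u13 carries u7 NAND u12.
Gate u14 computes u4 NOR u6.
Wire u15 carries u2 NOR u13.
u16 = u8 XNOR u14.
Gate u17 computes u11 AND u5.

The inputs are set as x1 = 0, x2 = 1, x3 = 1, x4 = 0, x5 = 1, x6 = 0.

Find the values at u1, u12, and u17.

u1 = x2 AND x6 = 1 AND 0 = 0
u2 = x5 NOR x6 = 1 NOR 0 = 0
u3 = NOT x6 = NOT 0 = 1
u5 = u3 XOR x3 = 1 XOR 1 = 0
u6 = NOT x4 = NOT 0 = 1
u7 = u6 NOR x5 = 1 NOR 1 = 0
u8 = u2 AND u7 AND u5 = 0 AND 0 AND 0 = 0
u9 = u3 NOR u8 = 1 NOR 0 = 0
u11 = u9 AND u2 = 0 AND 0 = 0
u12 = u5 XNOR u11 = 0 XNOR 0 = 1
u17 = u11 AND u5 = 0 AND 0 = 0

u1 = 0, u12 = 1, u17 = 0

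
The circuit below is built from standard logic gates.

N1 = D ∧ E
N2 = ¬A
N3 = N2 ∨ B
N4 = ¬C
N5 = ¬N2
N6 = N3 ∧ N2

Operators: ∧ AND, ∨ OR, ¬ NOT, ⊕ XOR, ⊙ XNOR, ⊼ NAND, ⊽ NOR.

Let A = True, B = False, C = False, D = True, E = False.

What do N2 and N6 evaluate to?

N2 = NOT A = NOT True = False
N3 = N2 OR B = False OR False = False
N6 = N3 AND N2 = False AND False = False

N2 = False; N6 = False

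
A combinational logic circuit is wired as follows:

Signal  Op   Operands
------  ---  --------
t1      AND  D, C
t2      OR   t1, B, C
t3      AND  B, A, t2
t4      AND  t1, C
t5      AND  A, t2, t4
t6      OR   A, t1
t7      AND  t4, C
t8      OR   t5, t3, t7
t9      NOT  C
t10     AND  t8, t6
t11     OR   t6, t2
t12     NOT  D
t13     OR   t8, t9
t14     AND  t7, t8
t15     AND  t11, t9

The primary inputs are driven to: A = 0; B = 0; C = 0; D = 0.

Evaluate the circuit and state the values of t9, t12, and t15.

t1 = D AND C = 0 AND 0 = 0
t2 = t1 OR B OR C = 0 OR 0 OR 0 = 0
t6 = A OR t1 = 0 OR 0 = 0
t9 = NOT C = NOT 0 = 1
t11 = t6 OR t2 = 0 OR 0 = 0
t12 = NOT D = NOT 0 = 1
t15 = t11 AND t9 = 0 AND 1 = 0

t9 = 1  t12 = 1  t15 = 0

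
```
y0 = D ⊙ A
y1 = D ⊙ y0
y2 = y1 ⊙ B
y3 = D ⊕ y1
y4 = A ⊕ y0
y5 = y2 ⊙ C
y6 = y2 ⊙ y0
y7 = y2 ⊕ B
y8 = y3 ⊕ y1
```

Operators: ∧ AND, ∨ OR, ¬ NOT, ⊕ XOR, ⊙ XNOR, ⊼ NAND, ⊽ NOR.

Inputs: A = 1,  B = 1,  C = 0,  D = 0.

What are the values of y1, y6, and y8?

y1 = 1, y6 = 0, y8 = 0

y0 = D XNOR A = 0 XNOR 1 = 0
y1 = D XNOR y0 = 0 XNOR 0 = 1
y2 = y1 XNOR B = 1 XNOR 1 = 1
y3 = D XOR y1 = 0 XOR 1 = 1
y6 = y2 XNOR y0 = 1 XNOR 0 = 0
y8 = y3 XOR y1 = 1 XOR 1 = 0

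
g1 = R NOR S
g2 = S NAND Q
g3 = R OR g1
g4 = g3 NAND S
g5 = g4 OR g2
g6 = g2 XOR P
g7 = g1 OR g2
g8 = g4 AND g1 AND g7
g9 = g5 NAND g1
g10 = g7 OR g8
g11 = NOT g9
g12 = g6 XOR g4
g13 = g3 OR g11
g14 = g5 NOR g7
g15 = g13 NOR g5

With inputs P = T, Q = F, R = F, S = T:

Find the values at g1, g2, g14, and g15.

g1 = F; g2 = T; g14 = F; g15 = F

g1 = R NOR S = F NOR T = F
g2 = S NAND Q = T NAND F = T
g3 = R OR g1 = F OR F = F
g4 = g3 NAND S = F NAND T = T
g5 = g4 OR g2 = T OR T = T
g7 = g1 OR g2 = F OR T = T
g9 = g5 NAND g1 = T NAND F = T
g11 = NOT g9 = NOT T = F
g13 = g3 OR g11 = F OR F = F
g14 = g5 NOR g7 = T NOR T = F
g15 = g13 NOR g5 = F NOR T = F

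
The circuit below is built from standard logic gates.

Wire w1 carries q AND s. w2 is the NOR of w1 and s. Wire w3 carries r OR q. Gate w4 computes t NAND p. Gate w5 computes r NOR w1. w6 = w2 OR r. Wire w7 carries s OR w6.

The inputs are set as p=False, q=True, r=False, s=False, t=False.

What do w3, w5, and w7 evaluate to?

w1 = q AND s = True AND False = False
w2 = w1 NOR s = False NOR False = True
w3 = r OR q = False OR True = True
w5 = r NOR w1 = False NOR False = True
w6 = w2 OR r = True OR False = True
w7 = s OR w6 = False OR True = True

w3 = True, w5 = True, w7 = True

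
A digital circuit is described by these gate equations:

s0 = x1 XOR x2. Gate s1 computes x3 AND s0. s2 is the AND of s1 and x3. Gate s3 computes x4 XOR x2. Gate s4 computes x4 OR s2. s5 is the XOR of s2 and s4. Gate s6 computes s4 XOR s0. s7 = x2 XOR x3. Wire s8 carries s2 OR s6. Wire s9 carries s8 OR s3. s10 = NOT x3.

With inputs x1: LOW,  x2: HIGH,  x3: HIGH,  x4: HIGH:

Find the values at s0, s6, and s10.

s0 = x1 XOR x2 = LOW XOR HIGH = HIGH
s1 = x3 AND s0 = HIGH AND HIGH = HIGH
s2 = s1 AND x3 = HIGH AND HIGH = HIGH
s4 = x4 OR s2 = HIGH OR HIGH = HIGH
s6 = s4 XOR s0 = HIGH XOR HIGH = LOW
s10 = NOT x3 = NOT HIGH = LOW

s0 = HIGH  s6 = LOW  s10 = LOW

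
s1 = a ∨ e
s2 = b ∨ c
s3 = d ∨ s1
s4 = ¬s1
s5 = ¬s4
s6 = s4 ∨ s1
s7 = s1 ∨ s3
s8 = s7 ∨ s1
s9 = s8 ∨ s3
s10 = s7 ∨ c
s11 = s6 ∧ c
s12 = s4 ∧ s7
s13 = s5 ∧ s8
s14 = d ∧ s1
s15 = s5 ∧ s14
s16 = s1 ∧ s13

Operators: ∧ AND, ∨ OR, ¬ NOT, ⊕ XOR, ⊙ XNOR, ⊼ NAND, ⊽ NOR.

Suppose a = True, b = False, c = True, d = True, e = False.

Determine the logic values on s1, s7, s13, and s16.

s1 = True, s7 = True, s13 = True, s16 = True

s1 = a OR e = True OR False = True
s3 = d OR s1 = True OR True = True
s4 = NOT s1 = NOT True = False
s5 = NOT s4 = NOT False = True
s7 = s1 OR s3 = True OR True = True
s8 = s7 OR s1 = True OR True = True
s13 = s5 AND s8 = True AND True = True
s16 = s1 AND s13 = True AND True = True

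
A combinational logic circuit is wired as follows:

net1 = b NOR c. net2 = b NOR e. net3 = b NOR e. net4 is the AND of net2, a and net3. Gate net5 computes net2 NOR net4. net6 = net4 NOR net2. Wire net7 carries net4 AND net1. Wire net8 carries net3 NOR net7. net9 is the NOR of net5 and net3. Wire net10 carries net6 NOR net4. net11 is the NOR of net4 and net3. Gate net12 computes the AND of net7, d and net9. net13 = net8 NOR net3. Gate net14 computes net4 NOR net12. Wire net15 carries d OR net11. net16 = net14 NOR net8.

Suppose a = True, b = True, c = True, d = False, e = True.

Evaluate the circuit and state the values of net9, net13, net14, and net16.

net1 = b NOR c = True NOR True = False
net2 = b NOR e = True NOR True = False
net3 = b NOR e = True NOR True = False
net4 = net2 AND a AND net3 = False AND True AND False = False
net5 = net2 NOR net4 = False NOR False = True
net7 = net4 AND net1 = False AND False = False
net8 = net3 NOR net7 = False NOR False = True
net9 = net5 NOR net3 = True NOR False = False
net12 = net7 AND d AND net9 = False AND False AND False = False
net13 = net8 NOR net3 = True NOR False = False
net14 = net4 NOR net12 = False NOR False = True
net16 = net14 NOR net8 = True NOR True = False

net9 = False  net13 = False  net14 = True  net16 = False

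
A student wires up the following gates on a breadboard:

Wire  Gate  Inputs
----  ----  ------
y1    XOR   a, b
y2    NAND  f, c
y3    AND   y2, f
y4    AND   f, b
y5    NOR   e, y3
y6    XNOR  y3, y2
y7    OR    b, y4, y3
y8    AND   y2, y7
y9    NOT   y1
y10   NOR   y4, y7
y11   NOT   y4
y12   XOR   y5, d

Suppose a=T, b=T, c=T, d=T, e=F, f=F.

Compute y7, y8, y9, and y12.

y1 = a XOR b = T XOR T = F
y2 = f NAND c = F NAND T = T
y3 = y2 AND f = T AND F = F
y4 = f AND b = F AND T = F
y5 = e NOR y3 = F NOR F = T
y7 = b OR y4 OR y3 = T OR F OR F = T
y8 = y2 AND y7 = T AND T = T
y9 = NOT y1 = NOT F = T
y12 = y5 XOR d = T XOR T = F

y7 = T  y8 = T  y9 = T  y12 = F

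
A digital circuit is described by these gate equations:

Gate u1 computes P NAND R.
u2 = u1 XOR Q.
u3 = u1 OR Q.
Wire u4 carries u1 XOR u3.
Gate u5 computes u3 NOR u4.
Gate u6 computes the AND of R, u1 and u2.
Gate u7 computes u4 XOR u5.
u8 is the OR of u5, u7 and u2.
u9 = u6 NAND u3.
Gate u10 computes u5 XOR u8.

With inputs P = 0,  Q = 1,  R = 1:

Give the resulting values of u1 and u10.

u1 = P NAND R = 0 NAND 1 = 1
u2 = u1 XOR Q = 1 XOR 1 = 0
u3 = u1 OR Q = 1 OR 1 = 1
u4 = u1 XOR u3 = 1 XOR 1 = 0
u5 = u3 NOR u4 = 1 NOR 0 = 0
u7 = u4 XOR u5 = 0 XOR 0 = 0
u8 = u5 OR u7 OR u2 = 0 OR 0 OR 0 = 0
u10 = u5 XOR u8 = 0 XOR 0 = 0

u1 = 1; u10 = 0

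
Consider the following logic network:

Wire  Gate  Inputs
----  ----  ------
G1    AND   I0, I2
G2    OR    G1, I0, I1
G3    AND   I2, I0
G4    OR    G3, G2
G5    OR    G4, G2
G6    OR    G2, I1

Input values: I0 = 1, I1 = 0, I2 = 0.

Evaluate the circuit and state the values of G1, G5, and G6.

G1 = 0; G5 = 1; G6 = 1

G1 = I0 AND I2 = 1 AND 0 = 0
G2 = G1 OR I0 OR I1 = 0 OR 1 OR 0 = 1
G3 = I2 AND I0 = 0 AND 1 = 0
G4 = G3 OR G2 = 0 OR 1 = 1
G5 = G4 OR G2 = 1 OR 1 = 1
G6 = G2 OR I1 = 1 OR 0 = 1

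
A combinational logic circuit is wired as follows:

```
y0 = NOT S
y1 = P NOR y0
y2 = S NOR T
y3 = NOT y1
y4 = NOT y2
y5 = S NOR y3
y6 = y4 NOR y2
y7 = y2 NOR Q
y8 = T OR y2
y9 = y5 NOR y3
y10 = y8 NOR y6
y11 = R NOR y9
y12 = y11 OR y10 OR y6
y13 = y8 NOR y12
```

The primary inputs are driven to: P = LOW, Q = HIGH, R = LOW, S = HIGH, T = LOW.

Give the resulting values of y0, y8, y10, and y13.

y0 = NOT S = NOT HIGH = LOW
y1 = P NOR y0 = LOW NOR LOW = HIGH
y2 = S NOR T = HIGH NOR LOW = LOW
y3 = NOT y1 = NOT HIGH = LOW
y4 = NOT y2 = NOT LOW = HIGH
y5 = S NOR y3 = HIGH NOR LOW = LOW
y6 = y4 NOR y2 = HIGH NOR LOW = LOW
y8 = T OR y2 = LOW OR LOW = LOW
y9 = y5 NOR y3 = LOW NOR LOW = HIGH
y10 = y8 NOR y6 = LOW NOR LOW = HIGH
y11 = R NOR y9 = LOW NOR HIGH = LOW
y12 = y11 OR y10 OR y6 = LOW OR HIGH OR LOW = HIGH
y13 = y8 NOR y12 = LOW NOR HIGH = LOW

y0 = LOW; y8 = LOW; y10 = HIGH; y13 = LOW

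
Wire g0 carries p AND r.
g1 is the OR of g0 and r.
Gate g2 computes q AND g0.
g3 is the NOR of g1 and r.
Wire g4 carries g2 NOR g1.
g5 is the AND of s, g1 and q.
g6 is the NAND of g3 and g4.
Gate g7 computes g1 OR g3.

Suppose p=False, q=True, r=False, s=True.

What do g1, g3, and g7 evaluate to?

g1 = False, g3 = True, g7 = True

g0 = p AND r = False AND False = False
g1 = g0 OR r = False OR False = False
g3 = g1 NOR r = False NOR False = True
g7 = g1 OR g3 = False OR True = True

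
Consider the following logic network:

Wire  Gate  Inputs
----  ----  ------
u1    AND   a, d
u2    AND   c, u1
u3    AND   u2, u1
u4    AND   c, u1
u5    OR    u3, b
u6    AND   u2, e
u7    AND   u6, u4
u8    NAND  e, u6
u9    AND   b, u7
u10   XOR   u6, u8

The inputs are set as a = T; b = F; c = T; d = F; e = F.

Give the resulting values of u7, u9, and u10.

u1 = a AND d = T AND F = F
u2 = c AND u1 = T AND F = F
u4 = c AND u1 = T AND F = F
u6 = u2 AND e = F AND F = F
u7 = u6 AND u4 = F AND F = F
u8 = e NAND u6 = F NAND F = T
u9 = b AND u7 = F AND F = F
u10 = u6 XOR u8 = F XOR T = T

u7 = F  u9 = F  u10 = T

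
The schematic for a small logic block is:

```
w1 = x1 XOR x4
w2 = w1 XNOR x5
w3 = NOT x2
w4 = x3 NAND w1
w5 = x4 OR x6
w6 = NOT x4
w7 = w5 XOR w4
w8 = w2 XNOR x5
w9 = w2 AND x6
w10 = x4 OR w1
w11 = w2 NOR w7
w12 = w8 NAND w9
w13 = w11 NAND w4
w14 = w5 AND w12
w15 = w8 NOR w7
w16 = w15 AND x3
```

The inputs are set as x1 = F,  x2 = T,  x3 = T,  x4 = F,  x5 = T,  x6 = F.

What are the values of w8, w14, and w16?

w8 = F, w14 = F, w16 = F

w1 = x1 XOR x4 = F XOR F = F
w2 = w1 XNOR x5 = F XNOR T = F
w4 = x3 NAND w1 = T NAND F = T
w5 = x4 OR x6 = F OR F = F
w7 = w5 XOR w4 = F XOR T = T
w8 = w2 XNOR x5 = F XNOR T = F
w9 = w2 AND x6 = F AND F = F
w12 = w8 NAND w9 = F NAND F = T
w14 = w5 AND w12 = F AND T = F
w15 = w8 NOR w7 = F NOR T = F
w16 = w15 AND x3 = F AND T = F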